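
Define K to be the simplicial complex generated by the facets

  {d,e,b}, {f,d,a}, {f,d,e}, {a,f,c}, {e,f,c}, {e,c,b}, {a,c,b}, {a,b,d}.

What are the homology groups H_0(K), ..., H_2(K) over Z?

K has 6 vertices, 12 edges, 8 triangles.
rank ∂_0 = 0, rank ∂_1 = 5 ⇒ b_0 = 6 − 0 − 5 = 1; all invariant factors of ∂_1 are 1 so no torsion. So H_0 ≅ Z.
rank ∂_1 = 5, rank ∂_2 = 7 ⇒ b_1 = 12 − 5 − 7 = 0; all invariant factors of ∂_2 are 1 so no torsion. So H_1 ≅ 0.
rank ∂_2 = 7, rank ∂_3 = 0 ⇒ b_2 = 8 − 7 − 0 = 1. So H_2 ≅ Z.

H_0 = Z,  H_1 = 0,  H_2 = Z.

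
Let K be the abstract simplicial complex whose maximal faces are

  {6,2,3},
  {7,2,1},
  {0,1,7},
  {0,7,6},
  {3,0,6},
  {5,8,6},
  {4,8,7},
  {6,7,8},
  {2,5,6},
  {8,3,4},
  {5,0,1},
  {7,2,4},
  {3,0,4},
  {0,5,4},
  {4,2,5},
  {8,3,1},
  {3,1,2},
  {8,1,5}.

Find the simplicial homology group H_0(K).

H_0 = Z.

Order the vertices as 0 < 1 < 2 < 3 < 4 < 5 < 6 < 7 < 8. Listing each simplex with vertices in this order, K has dimension 2 with simplices:

  0-simplices (9): [0], [1], [2], [3], [4], [5], [6], [7], [8]
  1-simplices (27): (27 of them)
  2-simplices (18): [0,1,5], [0,1,7], [0,3,4], [0,3,6], [0,4,5], [0,6,7], [1,2,3], [1,2,7], [1,3,8], [1,5,8], [2,3,6], [2,4,5], [2,4,7], [2,5,6], [3,4,8], [4,7,8], [5,6,8], [6,7,8]

Hence C_0 ≅ Z^9, C_1 ≅ Z^27, C_2 ≅ Z^18.

∂_1: C_1 → C_0 maps an edge to its endpoints' difference, ∂[p,q] = q − p. For instance
  ∂[5,6] = [6] − [5].
The 9×27 boundary matrix has rank 8 and Smith normal form diag(1,1,1,1,1,1,1,1).

∂_2: C_2 → C_1 acts by ∂[p,q,r] = [q,r] − [p,r] + [p,q]. For instance
  ∂[2,4,7] = [4,7] − [2,7] + [2,4],
  ∂[1,5,8] = [5,8] − [1,8] + [1,5].
As a 27×18 matrix over Z this has rank 17, with invariant factors (1,1,1,1,1,1,1,1,1,1,1,1,1,1,1,1,1).

Now H_k = ker ∂_k / im ∂_{k+1}, so:

  H_0: rank C_0 − rank ∂_1 = 9 − 8 = 1, and the invariant factors of ∂_1 are all 1, so H_0 ≅ Z.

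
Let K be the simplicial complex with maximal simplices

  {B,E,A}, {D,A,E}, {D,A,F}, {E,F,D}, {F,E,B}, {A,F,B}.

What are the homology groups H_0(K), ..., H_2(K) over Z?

K has 5 vertices, 9 edges, 6 triangles.
rank ∂_0 = 0, rank ∂_1 = 4 ⇒ b_0 = 5 − 0 − 4 = 1; all invariant factors of ∂_1 are 1 so no torsion. So H_0 ≅ Z.
rank ∂_1 = 4, rank ∂_2 = 5 ⇒ b_1 = 9 − 4 − 5 = 0; all invariant factors of ∂_2 are 1 so no torsion. So H_1 ≅ 0.
rank ∂_2 = 5, rank ∂_3 = 0 ⇒ b_2 = 6 − 5 − 0 = 1. So H_2 ≅ Z.

H_0 ≅ Z,  H_1 = 0,  H_2 ≅ Z.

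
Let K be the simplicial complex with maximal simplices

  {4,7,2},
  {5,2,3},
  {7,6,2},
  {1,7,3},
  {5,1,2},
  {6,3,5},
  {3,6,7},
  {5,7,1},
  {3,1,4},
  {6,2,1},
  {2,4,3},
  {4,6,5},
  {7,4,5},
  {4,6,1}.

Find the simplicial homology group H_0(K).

We work with the vertex ordering 1 < 2 < 3 < 4 < 5 < 6 < 7. The simplices of K, each written with vertices in increasing order, are:

  0-simplices (7): [1], [2], [3], [4], [5], [6], [7]
  1-simplices (21): [1,2], [1,3], [1,4], [1,5], [1,6], [1,7], [2,3], [2,4], [2,5], [2,6], [2,7], [3,4], [3,5], [3,6], [3,7], [4,5], [4,6], [4,7], [5,6], [5,7], [6,7]
  2-simplices (14): [1,2,5], [1,2,6], [1,3,4], [1,3,7], [1,4,6], [1,5,7], [2,3,4], [2,3,5], [2,4,7], [2,6,7], [3,5,6], [3,6,7], [4,5,6], [4,5,7]

giving chain groups C_0 ≅ Z^7, C_1 ≅ Z^21, C_2 ≅ Z^14.

∂_1: C_1 → C_0 is given by ∂[p,q] = [q] − [p]. For instance
  ∂[1,4] = [4] − [1].
This gives a 7×21 integer matrix of rank 6; reducing to Smith normal form yields diagonal entries (1,1,1,1,1,1).

The boundary map ∂_2: C_2 → C_1 maps a triangle to the signed sum of its edges. For instance
  ∂[2,3,5] = [3,5] − [2,5] + [2,3],
  ∂[1,2,5] = [2,5] − [1,5] + [1,2].
As a 21×14 matrix over Z this has rank 13, with invariant factors (1,1,1,1,1,1,1,1,1,1,1,1,1).

Reading off H_k = ker ∂_k / im ∂_{k+1}:

  H_0: rank C_0 − rank ∂_1 = 7 − 6 = 1, and the invariant factors of ∂_1 are all 1, so H_0 = Z.

H_0 = Z.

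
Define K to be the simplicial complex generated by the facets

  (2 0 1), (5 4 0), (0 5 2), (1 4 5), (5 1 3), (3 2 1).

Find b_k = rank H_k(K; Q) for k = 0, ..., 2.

b_0 = 1, b_1 = 1, b_2 = 0.

We work with the vertex ordering 0 < 1 < 2 < 3 < 4 < 5. The simplices of K, each written with vertices in increasing order, are:

  0-simplices (6): [0], [1], [2], [3], [4], [5]
  1-simplices (12): [0,1], [0,2], [0,4], [0,5], [1,2], [1,3], [1,4], [1,5], [2,3], [2,5], [3,5], [4,5]
  2-simplices (6): [0,1,2], [0,2,5], [0,4,5], [1,2,3], [1,3,5], [1,4,5]

giving chain groups C_0 ≅ Z^6, C_1 ≅ Z^12, C_2 ≅ Z^6.

∂_1: C_1 → C_0 is given by ∂[p,q] = [q] − [p].
The 6×12 boundary matrix has rank 5 and Smith normal form diag(1,1,1,1,1).

∂_2: C_2 → C_1 maps a triangle to the signed sum of its edges. For instance
  ∂[0,1,2] = [1,2] − [0,2] + [0,1],
  ∂[1,4,5] = [4,5] − [1,5] + [1,4].
The resulting 12×6 matrix has rank 6, and its Smith normal form has invariant factors (1,1,1,1,1,1).

Reading off H_k = ker ∂_k / im ∂_{k+1}:

  H_0: rank C_0 − rank ∂_1 = 6 − 5 = 1, and the invariant factors of ∂_1 are all 1, so H_0 = Z.
  H_1: rank ker ∂_1 − rank ∂_2 = (12 − 5) − 6 = 1, and the invariant factors of ∂_2 are all 1, so H_1 = Z.
  H_2: rank ker ∂_2 − rank ∂_3 = (6 − 6) − 0 = 0, and there is no ∂_3, so H_2 = 0.

(K is a triangulation of the cylinder S^1 x I.)

Hence the Betti numbers are b_0 = 1, b_1 = 1, b_2 = 0.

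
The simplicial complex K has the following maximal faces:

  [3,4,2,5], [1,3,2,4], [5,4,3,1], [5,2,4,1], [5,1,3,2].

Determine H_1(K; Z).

H_1 = 0.

Take the total order 1 < 2 < 3 < 4 < 5 on the vertex set. Then K (dimension 3) consists of the simplices:

  0-simplices (5): [1], [2], [3], [4], [5]
  1-simplices (10): [1,2], [1,3], [1,4], [1,5], [2,3], [2,4], [2,5], [3,4], [3,5], [4,5]
  2-simplices (10): [1,2,3], [1,2,4], [1,2,5], [1,3,4], [1,3,5], [1,4,5], [2,3,4], [2,3,5], [2,4,5], [3,4,5]
  3-simplices (5): [1,2,3,4], [1,2,3,5], [1,2,4,5], [1,3,4,5], [2,3,4,5]

so the chain groups are C_0 ≅ Z^5, C_1 ≅ Z^10, C_2 ≅ Z^10, C_3 ≅ Z^5.

Boundary ∂_1: C_1 → C_0 sends each edge [p,q] (with p < q) to q − p. For instance
  ∂[3,5] = [5] − [3].
The 5×10 boundary matrix has rank 4 and Smith normal form diag(1,1,1,1).

∂_2: C_2 → C_1 acts by ∂[p,q,r] = [q,r] − [p,r] + [p,q]. For instance
  ∂[1,2,4] = [2,4] − [1,4] + [1,2],
  ∂[3,4,5] = [4,5] − [3,5] + [3,4].
This gives a 10×10 integer matrix of rank 6; reducing to Smith normal form yields diagonal entries (1,1,1,1,1,1).

∂_3: C_3 → C_2 sends each 3-simplex σ to the alternating sum Σ_i (−1)^i (σ with its i-th vertex removed). For instance
  ∂[1,2,3,4] = [2,3,4] − [1,3,4] + [1,2,4] − [1,2,3],
  ∂[1,2,4,5] = [2,4,5] − [1,4,5] + [1,2,5] − [1,2,4].
The 10×5 boundary matrix has rank 4 and Smith normal form diag(1,1,1,1).

From H_k ≅ ker(∂_k) / im(∂_{k+1}) we obtain:

  H_1: rank ker ∂_1 − rank ∂_2 = (10 − 4) − 6 = 0, and the invariant factors of ∂_2 are all 1, so H_1 ≅ 0.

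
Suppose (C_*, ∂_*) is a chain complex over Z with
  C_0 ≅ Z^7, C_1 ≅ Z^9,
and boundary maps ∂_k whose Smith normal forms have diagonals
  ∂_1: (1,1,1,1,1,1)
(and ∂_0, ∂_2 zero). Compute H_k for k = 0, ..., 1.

H_0 = Z,  H_1 = Z^3.

H_0: b_0 = 7 − 0 − 6 = 1; torsion from ∂_1 factors > 1: none. So H_0 = Z.
H_1: b_1 = 9 − 6 − 0 = 3; torsion from ∂_2 factors > 1: none. So H_1 = Z^3.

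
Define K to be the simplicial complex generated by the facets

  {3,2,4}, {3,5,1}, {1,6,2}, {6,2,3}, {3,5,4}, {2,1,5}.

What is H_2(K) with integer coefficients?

H_2 = 0.

Take the total order 1 < 2 < 3 < 4 < 5 < 6 on the vertex set. Then K (dimension 2) consists of the simplices:

  0-simplices (6): [1], [2], [3], [4], [5], [6]
  1-simplices (12): [1,2], [1,3], [1,5], [1,6], [2,3], [2,4], [2,5], [2,6], [3,4], [3,5], [3,6], [4,5]
  2-simplices (6): [1,2,5], [1,2,6], [1,3,5], [2,3,4], [2,3,6], [3,4,5]

Hence C_0 ≅ Z^6, C_1 ≅ Z^12, C_2 ≅ Z^6.

Boundary ∂_1: C_1 → C_0 maps an edge to its endpoints' difference, ∂[p,q] = q − p. For instance
  ∂[4,5] = [5] − [4].
As a 6×12 matrix over Z this has rank 5, with invariant factors (1,1,1,1,1).

Boundary ∂_2: C_2 → C_1 sends each 2-simplex [p,q,r] to [q,r] − [p,r] + [p,q]. For instance
  ∂[1,2,6] = [2,6] − [1,6] + [1,2],
  ∂[1,2,5] = [2,5] − [1,5] + [1,2].
This gives a 12×6 integer matrix of rank 6; reducing to Smith normal form yields diagonal entries (1,1,1,1,1,1).

Computing H_k = (kernel of ∂_k) / (image of ∂_{k+1}):

  H_2: rank ker ∂_2 − rank ∂_3 = (6 − 6) − 0 = 0, and there is no ∂_3, so H_2 = 0.

(K is a triangulation of the cylinder S^1 x I.)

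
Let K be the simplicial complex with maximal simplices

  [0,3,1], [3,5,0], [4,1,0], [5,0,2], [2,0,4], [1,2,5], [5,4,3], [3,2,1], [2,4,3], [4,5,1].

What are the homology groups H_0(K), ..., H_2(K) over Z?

Order the vertices as 0 < 1 < 2 < 3 < 4 < 5. Listing each simplex with vertices in this order, K has dimension 2 with simplices:

  0-simplices (6): [0], [1], [2], [3], [4], [5]
  1-simplices (15): [0,1], [0,2], [0,3], [0,4], [0,5], [1,2], [1,3], [1,4], [1,5], [2,3], [2,4], [2,5], [3,4], [3,5], [4,5]
  2-simplices (10): [0,1,3], [0,1,4], [0,2,4], [0,2,5], [0,3,5], [1,2,3], [1,2,5], [1,4,5], [2,3,4], [3,4,5]

Hence C_0 ≅ Z^6, C_1 ≅ Z^15, C_2 ≅ Z^10.

The boundary map ∂_1: C_1 → C_0 is given by ∂[p,q] = [q] − [p]. For instance
  ∂[0,1] = [1] − [0].
The 6×15 boundary matrix has rank 5 and Smith normal form diag(1,1,1,1,1).

Boundary ∂_2: C_2 → C_1 maps a triangle to the signed sum of its edges. For instance
  ∂[1,4,5] = [4,5] − [1,5] + [1,4],
  ∂[2,3,4] = [3,4] − [2,4] + [2,3].
As a 15×10 matrix over Z this has rank 10, with invariant factors (1,1,1,1,1,1,1,1,1,2).

Now H_k = ker ∂_k / im ∂_{k+1}, so:

  H_0: rank C_0 − rank ∂_1 = 6 − 5 = 1, and the invariant factors of ∂_1 are all 1, so H_0 ≅ Z.
  H_1: rank ker ∂_1 − rank ∂_2 = (15 − 5) − 10 = 0, and ∂_2 has invariant factor 2 > 1, so H_1 ≅ Z_2.
  H_2: rank ker ∂_2 − rank ∂_3 = (10 − 10) − 0 = 0, and there is no ∂_3, so H_2 ≅ 0.

(K is a triangulation of the real projective plane RP^2.)

H_0 ≅ Z,  H_1 ≅ Z_2,  H_2 = 0.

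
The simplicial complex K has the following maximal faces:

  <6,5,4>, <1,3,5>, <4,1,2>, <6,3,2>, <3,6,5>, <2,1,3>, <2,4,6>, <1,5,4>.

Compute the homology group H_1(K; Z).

K has 6 vertices, 12 edges, 8 triangles.
rank ∂_1 = 5, rank ∂_2 = 7 ⇒ b_1 = 12 − 5 − 7 = 0; all invariant factors of ∂_2 are 1 so no torsion. So H_1 ≅ 0.

H_1 = 0.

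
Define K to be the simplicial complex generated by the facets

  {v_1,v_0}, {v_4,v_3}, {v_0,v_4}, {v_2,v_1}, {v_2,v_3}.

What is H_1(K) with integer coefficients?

H_1 ≅ Z.

We work with the vertex ordering v_0 < v_1 < v_2 < v_3 < v_4. The simplices of K, each written with vertices in increasing order, are:

  0-simplices (5): [v_0], [v_1], [v_2], [v_3], [v_4]
  1-simplices (5): [v_0,v_1], [v_0,v_4], [v_1,v_2], [v_2,v_3], [v_3,v_4]

giving chain groups C_0 ≅ Z^5, C_1 ≅ Z^5.

Boundary ∂_1: C_1 → C_0 sends each edge [p,q] (with p < q) to q − p.
The resulting 5×5 matrix has rank 4, and its Smith normal form has invariant factors (1,1,1,1).

Now H_k = ker ∂_k / im ∂_{k+1}, so:

  H_1: rank ker ∂_1 − rank ∂_2 = (5 − 4) − 0 = 1, and there is no ∂_2, so H_1 ≅ Z.

(K is a triangulation of the circle S^1.)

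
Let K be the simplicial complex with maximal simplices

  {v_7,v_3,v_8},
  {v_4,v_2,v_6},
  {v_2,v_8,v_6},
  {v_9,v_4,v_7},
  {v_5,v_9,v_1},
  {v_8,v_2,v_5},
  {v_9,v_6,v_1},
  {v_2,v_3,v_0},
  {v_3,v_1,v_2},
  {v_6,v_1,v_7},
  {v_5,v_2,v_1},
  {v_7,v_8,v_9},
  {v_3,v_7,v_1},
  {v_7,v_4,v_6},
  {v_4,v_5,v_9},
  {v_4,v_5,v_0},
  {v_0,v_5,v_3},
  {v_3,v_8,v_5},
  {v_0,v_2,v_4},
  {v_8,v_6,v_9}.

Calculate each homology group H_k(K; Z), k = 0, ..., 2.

H_0 ≅ Z,  H_1 ≅ Z ⊕ Z/2,  H_2 = 0.

Fix the vertex order v_0 < v_1 < v_2 < v_3 < v_4 < v_5 < v_6 < v_7 < v_8 < v_9 and write every simplex with vertices in increasing order. Then dim K = 2 and the simplices of K are:

  0-simplices (10): [v_0], [v_1], [v_2], [v_3], [v_4], [v_5], [v_6], [v_7], [v_8], [v_9]
  1-simplices (30): (30 of them)
  2-simplices (20): (20 of them)

giving chain groups C_0 ≅ Z^10, C_1 ≅ Z^30, C_2 ≅ Z^20.

The boundary map ∂_1: C_1 → C_0 is given by ∂[p,q] = [q] − [p]. For instance
  ∂[v_7,v_9] = [v_9] − [v_7].
The 10×30 boundary matrix has rank 9 and Smith normal form diag(1,1,1,1,1,1,1,1,1).

Boundary ∂_2: C_2 → C_1 acts by ∂[p,q,r] = [q,r] − [p,r] + [p,q]. For instance
  ∂[v_4,v_5,v_9] = [v_5,v_9] − [v_4,v_9] + [v_4,v_5],
  ∂[v_3,v_5,v_8] = [v_5,v_8] − [v_3,v_8] + [v_3,v_5].
As a 30×20 matrix over Z this has rank 20, with invariant factors (1,1,1,1,1,1,1,1,1,1,1,1,1,1,1,1,1,1,1,2).

Reading off H_k = ker ∂_k / im ∂_{k+1}:

  H_0: rank C_0 − rank ∂_1 = 10 − 9 = 1, and the invariant factors of ∂_1 are all 1, so H_0 ≅ Z.
  H_1: rank ker ∂_1 − rank ∂_2 = (30 − 9) − 20 = 1, and ∂_2 has invariant factor 2 > 1, so H_1 ≅ Z ⊕ Z/2.
  H_2: rank ker ∂_2 − rank ∂_3 = (20 − 20) − 0 = 0, and there is no ∂_3, so H_2 ≅ 0.

As a check, the Euler characteristic is 10 − 30 + 20 = 0, which agrees with 1 − 1 + 0 = 0.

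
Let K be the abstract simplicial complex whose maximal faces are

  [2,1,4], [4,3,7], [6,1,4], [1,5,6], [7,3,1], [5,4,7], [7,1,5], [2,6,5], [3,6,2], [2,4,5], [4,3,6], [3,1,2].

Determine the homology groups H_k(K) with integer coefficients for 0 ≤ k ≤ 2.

H_0 = Z,  H_1 = Z/2,  H_2 = 0.

Take the total order 1 < 2 < 3 < 4 < 5 < 6 < 7 on the vertex set. Then K (dimension 2) consists of the simplices:

  0-simplices (7): [1], [2], [3], [4], [5], [6], [7]
  1-simplices (18): [1,2], [1,3], [1,4], [1,5], [1,6], [1,7], [2,3], [2,4], [2,5], [2,6], [3,4], [3,6], [3,7], [4,5], [4,6], [4,7], [5,6], [5,7]
  2-simplices (12): [1,2,3], [1,2,4], [1,3,7], [1,4,6], [1,5,6], [1,5,7], [2,3,6], [2,4,5], [2,5,6], [3,4,6], [3,4,7], [4,5,7]

giving chain groups C_0 ≅ Z^7, C_1 ≅ Z^18, C_2 ≅ Z^12.

Boundary ∂_1: C_1 → C_0 maps an edge to its endpoints' difference, ∂[p,q] = q − p.
This gives a 7×18 integer matrix of rank 6; reducing to Smith normal form yields diagonal entries (1,1,1,1,1,1).

Boundary ∂_2: C_2 → C_1 acts by ∂[p,q,r] = [q,r] − [p,r] + [p,q]. For instance
  ∂[1,2,4] = [2,4] − [1,4] + [1,2],
  ∂[2,5,6] = [5,6] − [2,6] + [2,5].
The 18×12 boundary matrix has rank 12 and Smith normal form diag(1,1,1,1,1,1,1,1,1,1,1,2).

Computing H_k = (kernel of ∂_k) / (image of ∂_{k+1}):

  H_0: rank C_0 − rank ∂_1 = 7 − 6 = 1, and the invariant factors of ∂_1 are all 1, so H_0 = Z.
  H_1: rank ker ∂_1 − rank ∂_2 = (18 − 6) − 12 = 0, and ∂_2 has invariant factor 2 > 1, so H_1 = Z/2.
  H_2: rank ker ∂_2 − rank ∂_3 = (12 − 12) − 0 = 0, and there is no ∂_3, so H_2 = 0.

(K is a triangulation of the real projective plane RP^2.)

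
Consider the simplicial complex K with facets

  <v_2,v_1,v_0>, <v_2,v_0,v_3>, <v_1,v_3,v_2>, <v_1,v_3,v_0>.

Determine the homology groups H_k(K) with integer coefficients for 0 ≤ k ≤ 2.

H_0 ≅ Z,  H_1 = 0,  H_2 ≅ Z.

Take the total order v_0 < v_1 < v_2 < v_3 on the vertex set. Then K (dimension 2) consists of the simplices:

  0-simplices (4): [v_0], [v_1], [v_2], [v_3]
  1-simplices (6): [v_0,v_1], [v_0,v_2], [v_0,v_3], [v_1,v_2], [v_1,v_3], [v_2,v_3]
  2-simplices (4): [v_0,v_1,v_2], [v_0,v_1,v_3], [v_0,v_2,v_3], [v_1,v_2,v_3]

Hence C_0 ≅ Z^4, C_1 ≅ Z^6, C_2 ≅ Z^4.

Boundary ∂_1: C_1 → C_0 sends each edge [p,q] (with p < q) to q − p. For instance
  ∂[v_0,v_1] = [v_1] − [v_0].
As a 4×6 matrix over Z this has rank 3, with invariant factors (1,1,1).

Boundary ∂_2: C_2 → C_1 maps a triangle to the signed sum of its edges. For instance
  ∂[v_0,v_1,v_3] = [v_1,v_3] − [v_0,v_3] + [v_0,v_1],
  ∂[v_1,v_2,v_3] = [v_2,v_3] − [v_1,v_3] + [v_1,v_2].
The 6×4 boundary matrix has rank 3 and Smith normal form diag(1,1,1).

Computing H_k = (kernel of ∂_k) / (image of ∂_{k+1}):

  H_0: rank C_0 − rank ∂_1 = 4 − 3 = 1, and the invariant factors of ∂_1 are all 1, so H_0 = Z.
  H_1: rank ker ∂_1 − rank ∂_2 = (6 − 3) − 3 = 0, and the invariant factors of ∂_2 are all 1, so H_1 = 0.
  H_2: rank ker ∂_2 − rank ∂_3 = (4 − 3) − 0 = 1, and there is no ∂_3, so H_2 = Z.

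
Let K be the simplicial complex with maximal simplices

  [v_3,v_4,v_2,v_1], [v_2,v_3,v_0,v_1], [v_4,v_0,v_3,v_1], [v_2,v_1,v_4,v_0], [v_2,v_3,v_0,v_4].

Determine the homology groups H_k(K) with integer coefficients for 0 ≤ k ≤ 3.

Order the vertices as v_0 < v_1 < v_2 < v_3 < v_4. Listing each simplex with vertices in this order, K has dimension 3 with simplices:

  0-simplices (5): [v_0], [v_1], [v_2], [v_3], [v_4]
  1-simplices (10): [v_0,v_1], [v_0,v_2], [v_0,v_3], [v_0,v_4], [v_1,v_2], [v_1,v_3], [v_1,v_4], [v_2,v_3], [v_2,v_4], [v_3,v_4]
  2-simplices (10): [v_0,v_1,v_2], [v_0,v_1,v_3], [v_0,v_1,v_4], [v_0,v_2,v_3], [v_0,v_2,v_4], [v_0,v_3,v_4], [v_1,v_2,v_3], [v_1,v_2,v_4], [v_1,v_3,v_4], [v_2,v_3,v_4]
  3-simplices (5): [v_0,v_1,v_2,v_3], [v_0,v_1,v_2,v_4], [v_0,v_1,v_3,v_4], [v_0,v_2,v_3,v_4], [v_1,v_2,v_3,v_4]

Hence C_0 ≅ Z^5, C_1 ≅ Z^10, C_2 ≅ Z^10, C_3 ≅ Z^5.

The boundary map ∂_1: C_1 → C_0 maps an edge to its endpoints' difference, ∂[p,q] = q − p. For instance
  ∂[v_2,v_4] = [v_4] − [v_2].
As a 5×10 matrix over Z this has rank 4, with invariant factors (1,1,1,1).

The boundary map ∂_2: C_2 → C_1 maps a triangle to the signed sum of its edges. For instance
  ∂[v_1,v_2,v_4] = [v_2,v_4] − [v_1,v_4] + [v_1,v_2],
  ∂[v_1,v_2,v_3] = [v_2,v_3] − [v_1,v_3] + [v_1,v_2].
The 10×10 boundary matrix has rank 6 and Smith normal form diag(1,1,1,1,1,1).

Boundary ∂_3: C_3 → C_2 sends each 3-simplex σ to the alternating sum Σ_i (−1)^i (σ with its i-th vertex removed). For instance
  ∂[v_0,v_1,v_3,v_4] = [v_1,v_3,v_4] − [v_0,v_3,v_4] + [v_0,v_1,v_4] − [v_0,v_1,v_3],
  ∂[v_1,v_2,v_3,v_4] = [v_2,v_3,v_4] − [v_1,v_3,v_4] + [v_1,v_2,v_4] − [v_1,v_2,v_3].
The resulting 10×5 matrix has rank 4, and its Smith normal form has invariant factors (1,1,1,1).

Reading off H_k = ker ∂_k / im ∂_{k+1}:

  H_0: rank C_0 − rank ∂_1 = 5 − 4 = 1, and the invariant factors of ∂_1 are all 1, so H_0 ≅ Z.
  H_1: rank ker ∂_1 − rank ∂_2 = (10 − 4) − 6 = 0, and the invariant factors of ∂_2 are all 1, so H_1 ≅ 0.
  H_2: rank ker ∂_2 − rank ∂_3 = (10 − 6) − 4 = 0, and the invariant factors of ∂_3 are all 1, so H_2 ≅ 0.
  H_3: rank ker ∂_3 − rank ∂_4 = (5 − 4) − 0 = 1, and there is no ∂_4, so H_3 ≅ Z.

As a check, the Euler characteristic is 5 − 10 + 10 − 5 = 0, which agrees with 1 − 0 + 0 − 1 = 0.

H_0 ≅ Z,  H_1 = 0,  H_2 = 0,  H_3 ≅ Z.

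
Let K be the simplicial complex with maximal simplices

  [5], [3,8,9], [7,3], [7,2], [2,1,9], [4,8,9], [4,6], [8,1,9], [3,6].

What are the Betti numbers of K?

b_0 = 2, b_1 = 2, b_2 = 0.

We work with the vertex ordering 1 < 2 < 3 < 4 < 5 < 6 < 7 < 8 < 9. The simplices of K, each written with vertices in increasing order, are:

  0-simplices (9): [1], [2], [3], [4], [5], [6], [7], [8], [9]
  1-simplices (13): [1,2], [1,8], [1,9], [2,7], [2,9], [3,6], [3,7], [3,8], [3,9], [4,6], [4,8], [4,9], [8,9]
  2-simplices (4): [1,2,9], [1,8,9], [3,8,9], [4,8,9]

Hence C_0 ≅ Z^9, C_1 ≅ Z^13, C_2 ≅ Z^4.

∂_1: C_1 → C_0 is given by ∂[p,q] = [q] − [p]. For instance
  ∂[3,7] = [7] − [3].
As a 9×13 matrix over Z this has rank 7, with invariant factors (1,1,1,1,1,1,1).

Boundary ∂_2: C_2 → C_1 maps a triangle to the signed sum of its edges. For instance
  ∂[1,8,9] = [8,9] − [1,9] + [1,8],
  ∂[1,2,9] = [2,9] − [1,9] + [1,2].
This gives a 13×4 integer matrix of rank 4; reducing to Smith normal form yields diagonal entries (1,1,1,1).

Computing H_k = (kernel of ∂_k) / (image of ∂_{k+1}):

  H_0: rank C_0 − rank ∂_1 = 9 − 7 = 2, and the invariant factors of ∂_1 are all 1, so H_0 ≅ Z^2.
  H_1: rank ker ∂_1 − rank ∂_2 = (13 − 7) − 4 = 2, and the invariant factors of ∂_2 are all 1, so H_1 ≅ Z^2.
  H_2: rank ker ∂_2 − rank ∂_3 = (4 − 4) − 0 = 0, and there is no ∂_3, so H_2 ≅ 0.

As a check, the Euler characteristic is 9 − 13 + 4 = 0, which agrees with 2 − 2 + 0 = 0.

Hence the Betti numbers are b_0 = 2, b_1 = 2, b_2 = 0.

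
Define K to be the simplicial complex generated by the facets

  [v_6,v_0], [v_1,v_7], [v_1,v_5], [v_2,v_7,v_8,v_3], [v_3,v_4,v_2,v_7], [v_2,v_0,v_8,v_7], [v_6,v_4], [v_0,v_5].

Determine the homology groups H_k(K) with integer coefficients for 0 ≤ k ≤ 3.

Order the vertices as v_0 < v_1 < v_2 < v_3 < v_4 < v_5 < v_6 < v_7 < v_8. Listing each simplex with vertices in this order, K has dimension 3 with simplices:

  0-simplices (9): [v_0], [v_1], [v_2], [v_3], [v_4], [v_5], [v_6], [v_7], [v_8]
  1-simplices (17): (17 of them)
  2-simplices (10): [v_0,v_2,v_7], [v_0,v_2,v_8], [v_0,v_7,v_8], [v_2,v_3,v_4], [v_2,v_3,v_7], [v_2,v_3,v_8], [v_2,v_4,v_7], [v_2,v_7,v_8], [v_3,v_4,v_7], [v_3,v_7,v_8]
  3-simplices (3): [v_0,v_2,v_7,v_8], [v_2,v_3,v_4,v_7], [v_2,v_3,v_7,v_8]

giving chain groups C_0 ≅ Z^9, C_1 ≅ Z^17, C_2 ≅ Z^10, C_3 ≅ Z^3.

Boundary ∂_1: C_1 → C_0 is given by ∂[p,q] = [q] − [p].
This gives a 9×17 integer matrix of rank 8; reducing to Smith normal form yields diagonal entries (1,1,1,1,1,1,1,1).

∂_2: C_2 → C_1 sends each 2-simplex [p,q,r] to [q,r] − [p,r] + [p,q]. For instance
  ∂[v_0,v_2,v_8] = [v_2,v_8] − [v_0,v_8] + [v_0,v_2],
  ∂[v_0,v_2,v_7] = [v_2,v_7] − [v_0,v_7] + [v_0,v_2].
As a 17×10 matrix over Z this has rank 7, with invariant factors (1,1,1,1,1,1,1).

Boundary ∂_3: C_3 → C_2 sends each 3-simplex σ to the alternating sum Σ_i (−1)^i (σ with its i-th vertex removed). For instance
  ∂[v_0,v_2,v_7,v_8] = [v_2,v_7,v_8] − [v_0,v_7,v_8] + [v_0,v_2,v_8] − [v_0,v_2,v_7],
  ∂[v_2,v_3,v_4,v_7] = [v_3,v_4,v_7] − [v_2,v_4,v_7] + [v_2,v_3,v_7] − [v_2,v_3,v_4].
The resulting 10×3 matrix has rank 3, and its Smith normal form has invariant factors (1,1,1).

Reading off H_k = ker ∂_k / im ∂_{k+1}:

  H_0: rank C_0 − rank ∂_1 = 9 − 8 = 1, and the invariant factors of ∂_1 are all 1, so H_0 = Z.
  H_1: rank ker ∂_1 − rank ∂_2 = (17 − 8) − 7 = 2, and the invariant factors of ∂_2 are all 1, so H_1 = Z^2.
  H_2: rank ker ∂_2 − rank ∂_3 = (10 − 7) − 3 = 0, and the invariant factors of ∂_3 are all 1, so H_2 = 0.
  H_3: rank ker ∂_3 − rank ∂_4 = (3 − 3) − 0 = 0, and there is no ∂_4, so H_3 = 0.

H_0 ≅ Z,  H_1 ≅ Z^2,  H_2 = 0,  H_3 = 0.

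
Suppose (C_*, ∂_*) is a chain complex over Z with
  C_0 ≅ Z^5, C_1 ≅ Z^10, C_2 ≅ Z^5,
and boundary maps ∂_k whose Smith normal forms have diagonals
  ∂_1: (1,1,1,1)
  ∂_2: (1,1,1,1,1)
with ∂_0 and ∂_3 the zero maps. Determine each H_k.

H_0: b_0 = 5 − 0 − 4 = 1; torsion from ∂_1 factors > 1: none. So H_0 ≅ Z.
H_1: b_1 = 10 − 4 − 5 = 1; torsion from ∂_2 factors > 1: none. So H_1 ≅ Z.
H_2: b_2 = 5 − 5 − 0 = 0; torsion from ∂_3 factors > 1: none. So H_2 ≅ 0.

H_0 ≅ Z,  H_1 ≅ Z,  H_2 = 0.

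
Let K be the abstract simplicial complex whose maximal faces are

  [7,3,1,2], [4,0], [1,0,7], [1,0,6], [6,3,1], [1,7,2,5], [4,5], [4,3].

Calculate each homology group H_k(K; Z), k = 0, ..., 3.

K has 8 vertices, 17 edges, 10 triangles, 2 3-simplices.
rank ∂_0 = 0, rank ∂_1 = 7 ⇒ b_0 = 8 − 0 − 7 = 1; all invariant factors of ∂_1 are 1 so no torsion. So H_0 = Z.
rank ∂_1 = 7, rank ∂_2 = 8 ⇒ b_1 = 17 − 7 − 8 = 2; all invariant factors of ∂_2 are 1 so no torsion. So H_1 = Z^2.
rank ∂_2 = 8, rank ∂_3 = 2 ⇒ b_2 = 10 − 8 − 2 = 0; all invariant factors of ∂_3 are 1 so no torsion. So H_2 = 0.
rank ∂_3 = 2, rank ∂_4 = 0 ⇒ b_3 = 2 − 2 − 0 = 0. So H_3 = 0.

H_0 = Z,  H_1 = Z^2,  H_2 = 0,  H_3 = 0.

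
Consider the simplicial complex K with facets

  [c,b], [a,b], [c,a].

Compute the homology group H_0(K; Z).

Order the vertices as a < b < c. Listing each simplex with vertices in this order, K has dimension 1 with simplices:

  0-simplices (3): a, b, c
  1-simplices (3): ab, ac, bc

so the chain groups are C_0 ≅ Z^3, C_1 ≅ Z^3.

Boundary ∂_1: C_1 → C_0 is given by ∂[p,q] = [q] − [p]. For instance
  ∂ab = b − a.
The 3×3 boundary matrix has rank 2 and Smith normal form diag(1,1).

Computing H_k = (kernel of ∂_k) / (image of ∂_{k+1}):

  H_0: rank C_0 − rank ∂_1 = 3 − 2 = 1, and the invariant factors of ∂_1 are all 1, so H_0 ≅ Z.

H_0 = Z.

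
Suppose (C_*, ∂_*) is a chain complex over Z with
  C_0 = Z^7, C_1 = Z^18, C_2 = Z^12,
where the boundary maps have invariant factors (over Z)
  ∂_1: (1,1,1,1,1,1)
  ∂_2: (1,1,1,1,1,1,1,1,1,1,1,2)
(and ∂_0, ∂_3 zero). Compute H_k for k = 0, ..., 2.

H_0 ≅ Z,  H_1 ≅ Z/2Z,  H_2 = 0.

H_0: b_0 = 7 − 0 − 6 = 1; torsion from ∂_1 factors > 1: none. So H_0 ≅ Z.
H_1: b_1 = 18 − 6 − 12 = 0; torsion from ∂_2 factors > 1: [2]. So H_1 ≅ Z/2Z.
H_2: b_2 = 12 − 12 − 0 = 0; torsion from ∂_3 factors > 1: none. So H_2 ≅ 0.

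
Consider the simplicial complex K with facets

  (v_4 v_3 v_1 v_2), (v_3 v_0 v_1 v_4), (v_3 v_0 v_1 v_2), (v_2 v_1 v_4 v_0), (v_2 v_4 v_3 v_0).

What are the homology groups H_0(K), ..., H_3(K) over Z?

H_0 = Z,  H_1 = 0,  H_2 = 0,  H_3 = Z.

K has 5 vertices, 10 edges, 10 triangles, 5 3-simplices.
rank ∂_0 = 0, rank ∂_1 = 4 ⇒ b_0 = 5 − 0 − 4 = 1; all invariant factors of ∂_1 are 1 so no torsion. So H_0 ≅ Z.
rank ∂_1 = 4, rank ∂_2 = 6 ⇒ b_1 = 10 − 4 − 6 = 0; all invariant factors of ∂_2 are 1 so no torsion. So H_1 ≅ 0.
rank ∂_2 = 6, rank ∂_3 = 4 ⇒ b_2 = 10 − 6 − 4 = 0; all invariant factors of ∂_3 are 1 so no torsion. So H_2 ≅ 0.
rank ∂_3 = 4, rank ∂_4 = 0 ⇒ b_3 = 5 − 4 − 0 = 1. So H_3 ≅ Z.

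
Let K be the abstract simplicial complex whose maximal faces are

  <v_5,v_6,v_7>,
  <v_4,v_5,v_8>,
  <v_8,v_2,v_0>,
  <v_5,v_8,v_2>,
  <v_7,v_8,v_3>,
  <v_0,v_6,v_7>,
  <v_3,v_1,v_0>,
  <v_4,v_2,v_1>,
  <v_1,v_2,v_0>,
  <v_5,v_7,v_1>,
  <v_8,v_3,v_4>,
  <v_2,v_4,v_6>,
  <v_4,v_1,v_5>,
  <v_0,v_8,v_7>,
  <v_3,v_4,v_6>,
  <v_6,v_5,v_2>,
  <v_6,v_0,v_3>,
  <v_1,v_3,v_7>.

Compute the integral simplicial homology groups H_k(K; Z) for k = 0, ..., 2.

Take the total order v_0 < v_1 < v_2 < v_3 < v_4 < v_5 < v_6 < v_7 < v_8 on the vertex set. Then K (dimension 2) consists of the simplices:

  0-simplices (9): [v_0], [v_1], [v_2], [v_3], [v_4], [v_5], [v_6], [v_7], [v_8]
  1-simplices (27): (27 of them)
  2-simplices (18): (18 of them)

so the chain groups are C_0 ≅ Z^9, C_1 ≅ Z^27, C_2 ≅ Z^18.

The boundary map ∂_1: C_1 → C_0 maps an edge to its endpoints' difference, ∂[p,q] = q − p. For instance
  ∂[v_0,v_2] = [v_2] − [v_0].
The 9×27 boundary matrix has rank 8 and Smith normal form diag(1,1,1,1,1,1,1,1).

∂_2: C_2 → C_1 acts by ∂[p,q,r] = [q,r] − [p,r] + [p,q]. For instance
  ∂[v_1,v_4,v_5] = [v_4,v_5] − [v_1,v_5] + [v_1,v_4],
  ∂[v_2,v_4,v_6] = [v_4,v_6] − [v_2,v_6] + [v_2,v_4].
As a 27×18 matrix over Z this has rank 18, with invariant factors (1,1,1,1,1,1,1,1,1,1,1,1,1,1,1,1,1,2).

Now H_k = ker ∂_k / im ∂_{k+1}, so:

  H_0: rank C_0 − rank ∂_1 = 9 − 8 = 1, and the invariant factors of ∂_1 are all 1, so H_0 ≅ Z.
  H_1: rank ker ∂_1 − rank ∂_2 = (27 − 8) − 18 = 1, and ∂_2 has invariant factor 2 > 1, so H_1 ≅ Z ⊕ Z/2Z.
  H_2: rank ker ∂_2 − rank ∂_3 = (18 − 18) − 0 = 0, and there is no ∂_3, so H_2 ≅ 0.

H_0 ≅ Z,  H_1 ≅ Z ⊕ Z/2Z,  H_2 = 0.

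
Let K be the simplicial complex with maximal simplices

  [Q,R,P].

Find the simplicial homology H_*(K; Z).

We work with the vertex ordering P < Q < R. The simplices of K, each written with vertices in increasing order, are:

  0-simplices (3): P, Q, R
  1-simplices (3): PQ, PR, QR
  2-simplices (1): PQR

so the chain groups are C_0 ≅ Z^3, C_1 ≅ Z^3, C_2 ≅ Z^1.

Boundary ∂_1: C_1 → C_0 sends each edge [p,q] (with p < q) to q − p.
The resulting 3×3 matrix has rank 2, and its Smith normal form has invariant factors (1,1).

∂_2: C_2 → C_1 maps a triangle to the signed sum of its edges. For instance
  ∂PQR = QR − PR + PQ.
The 3×1 boundary matrix has rank 1 and Smith normal form diag(1).

From H_k ≅ ker(∂_k) / im(∂_{k+1}) we obtain:

  H_0: rank C_0 − rank ∂_1 = 3 − 2 = 1, and the invariant factors of ∂_1 are all 1, so H_0 = Z.
  H_1: rank ker ∂_1 − rank ∂_2 = (3 − 2) − 1 = 0, and the invariant factors of ∂_2 are all 1, so H_1 = 0.
  H_2: rank ker ∂_2 − rank ∂_3 = (1 − 1) − 0 = 0, and there is no ∂_3, so H_2 = 0.

As a check, the Euler characteristic is 3 − 3 + 1 = 1, which agrees with 1 − 0 + 0 = 1.
(K is a triangulation of the 2-simplex.)

H_0 ≅ Z,  H_1 = 0,  H_2 = 0.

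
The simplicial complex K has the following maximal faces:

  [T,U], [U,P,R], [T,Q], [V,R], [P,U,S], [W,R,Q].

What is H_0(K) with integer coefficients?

H_0 = Z.

K has 8 vertices, 11 edges, 3 triangles.
rank ∂_0 = 0, rank ∂_1 = 7 ⇒ b_0 = 8 − 0 − 7 = 1; all invariant factors of ∂_1 are 1 so no torsion. So H_0 = Z.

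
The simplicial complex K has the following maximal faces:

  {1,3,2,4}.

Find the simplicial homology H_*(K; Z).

H_0 ≅ Z,  H_1 = 0,  H_2 = 0,  H_3 = 0.

K has 4 vertices, 6 edges, 4 triangles, 1 3-simplex.
rank ∂_0 = 0, rank ∂_1 = 3 ⇒ b_0 = 4 − 0 − 3 = 1; all invariant factors of ∂_1 are 1 so no torsion. So H_0 ≅ Z.
rank ∂_1 = 3, rank ∂_2 = 3 ⇒ b_1 = 6 − 3 − 3 = 0; all invariant factors of ∂_2 are 1 so no torsion. So H_1 ≅ 0.
rank ∂_2 = 3, rank ∂_3 = 1 ⇒ b_2 = 4 − 3 − 1 = 0; all invariant factors of ∂_3 are 1 so no torsion. So H_2 ≅ 0.
rank ∂_3 = 1, rank ∂_4 = 0 ⇒ b_3 = 1 − 1 − 0 = 0. So H_3 ≅ 0.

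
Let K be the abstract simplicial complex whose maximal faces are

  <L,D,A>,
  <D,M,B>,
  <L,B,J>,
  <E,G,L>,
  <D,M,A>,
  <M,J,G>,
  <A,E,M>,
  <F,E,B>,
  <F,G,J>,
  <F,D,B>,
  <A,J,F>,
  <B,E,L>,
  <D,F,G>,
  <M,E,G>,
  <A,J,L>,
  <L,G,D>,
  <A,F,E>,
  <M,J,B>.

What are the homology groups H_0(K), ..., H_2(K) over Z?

We work with the vertex ordering A < B < D < E < F < G < J < L < M. The simplices of K, each written with vertices in increasing order, are:

  0-simplices (9): A, B, D, E, F, G, J, L, M
  1-simplices (27): AD, AE, AF, AJ, AL, AM, BD, BE, BF, BJ, BL, BM, DF, DG, DL, DM, EF, EG, EL, EM, FG, FJ, GJ, GL, GM, JL, JM
  2-simplices (18): ADL, ADM, AEF, AEM, AFJ, AJL, BDF, BDM, BEF, BEL, BJL, BJM, DFG, DGL, EGL, EGM, FGJ, GJM

Hence C_0 ≅ Z^9, C_1 ≅ Z^27, C_2 ≅ Z^18.

The boundary map ∂_1: C_1 → C_0 is given by ∂[p,q] = [q] − [p].
As a 9×27 matrix over Z this has rank 8, with invariant factors (1,1,1,1,1,1,1,1).

The boundary map ∂_2: C_2 → C_1 maps a triangle to the signed sum of its edges. For instance
  ∂BDM = DM − BM + BD,
  ∂FGJ = GJ − FJ + FG.
As a 27×18 matrix over Z this has rank 17, with invariant factors (1,1,1,1,1,1,1,1,1,1,1,1,1,1,1,1,1).

Computing H_k = (kernel of ∂_k) / (image of ∂_{k+1}):

  H_0: rank C_0 − rank ∂_1 = 9 − 8 = 1, and the invariant factors of ∂_1 are all 1, so H_0 ≅ Z.
  H_1: rank ker ∂_1 − rank ∂_2 = (27 − 8) − 17 = 2, and the invariant factors of ∂_2 are all 1, so H_1 ≅ Z^2.
  H_2: rank ker ∂_2 − rank ∂_3 = (18 − 17) − 0 = 1, and there is no ∂_3, so H_2 ≅ Z.

(K is a triangulation of the torus T^2.)

H_0 ≅ Z,  H_1 ≅ Z^2,  H_2 ≅ Z.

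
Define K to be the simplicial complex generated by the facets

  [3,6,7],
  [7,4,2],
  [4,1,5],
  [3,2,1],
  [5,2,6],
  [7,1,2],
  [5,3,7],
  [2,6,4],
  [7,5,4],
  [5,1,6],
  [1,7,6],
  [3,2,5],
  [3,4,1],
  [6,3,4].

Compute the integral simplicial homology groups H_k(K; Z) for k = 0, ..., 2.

H_0 ≅ Z,  H_1 ≅ Z^2,  H_2 ≅ Z.

Fix the vertex order 1 < 2 < 3 < 4 < 5 < 6 < 7 and write every simplex with vertices in increasing order. Then dim K = 2 and the simplices of K are:

  0-simplices (7): [1], [2], [3], [4], [5], [6], [7]
  1-simplices (21): [1,2], [1,3], [1,4], [1,5], [1,6], [1,7], [2,3], [2,4], [2,5], [2,6], [2,7], [3,4], [3,5], [3,6], [3,7], [4,5], [4,6], [4,7], [5,6], [5,7], [6,7]
  2-simplices (14): [1,2,3], [1,2,7], [1,3,4], [1,4,5], [1,5,6], [1,6,7], [2,3,5], [2,4,6], [2,4,7], [2,5,6], [3,4,6], [3,5,7], [3,6,7], [4,5,7]

so the chain groups are C_0 ≅ Z^7, C_1 ≅ Z^21, C_2 ≅ Z^14.

∂_1: C_1 → C_0 is given by ∂[p,q] = [q] − [p].
The 7×21 boundary matrix has rank 6 and Smith normal form diag(1,1,1,1,1,1).

Boundary ∂_2: C_2 → C_1 acts by ∂[p,q,r] = [q,r] − [p,r] + [p,q]. For instance
  ∂[3,5,7] = [5,7] − [3,7] + [3,5],
  ∂[1,3,4] = [3,4] − [1,4] + [1,3].
This gives a 21×14 integer matrix of rank 13; reducing to Smith normal form yields diagonal entries (1,1,1,1,1,1,1,1,1,1,1,1,1).

From H_k ≅ ker(∂_k) / im(∂_{k+1}) we obtain:

  H_0: rank C_0 − rank ∂_1 = 7 − 6 = 1, and the invariant factors of ∂_1 are all 1, so H_0 ≅ Z.
  H_1: rank ker ∂_1 − rank ∂_2 = (21 − 6) − 13 = 2, and the invariant factors of ∂_2 are all 1, so H_1 ≅ Z^2.
  H_2: rank ker ∂_2 − rank ∂_3 = (14 − 13) − 0 = 1, and there is no ∂_3, so H_2 ≅ Z.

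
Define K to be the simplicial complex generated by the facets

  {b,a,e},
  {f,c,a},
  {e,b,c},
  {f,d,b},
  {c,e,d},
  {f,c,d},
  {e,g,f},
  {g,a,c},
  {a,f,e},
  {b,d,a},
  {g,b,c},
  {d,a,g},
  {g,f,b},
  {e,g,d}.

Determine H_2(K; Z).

K has 7 vertices, 21 edges, 14 triangles.
rank ∂_2 = 13, rank ∂_3 = 0 ⇒ b_2 = 14 − 13 − 0 = 1. So H_2 ≅ Z.

H_2 ≅ Z.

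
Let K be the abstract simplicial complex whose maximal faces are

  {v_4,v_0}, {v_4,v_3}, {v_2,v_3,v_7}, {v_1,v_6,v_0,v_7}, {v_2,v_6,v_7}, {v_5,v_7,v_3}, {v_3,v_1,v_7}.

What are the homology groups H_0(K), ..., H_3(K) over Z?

H_0 ≅ Z,  H_1 ≅ Z,  H_2 = 0,  H_3 = 0.

K has 8 vertices, 15 edges, 8 triangles, 1 3-simplex.
rank ∂_0 = 0, rank ∂_1 = 7 ⇒ b_0 = 8 − 0 − 7 = 1; all invariant factors of ∂_1 are 1 so no torsion. So H_0 ≅ Z.
rank ∂_1 = 7, rank ∂_2 = 7 ⇒ b_1 = 15 − 7 − 7 = 1; all invariant factors of ∂_2 are 1 so no torsion. So H_1 ≅ Z.
rank ∂_2 = 7, rank ∂_3 = 1 ⇒ b_2 = 8 − 7 − 1 = 0; all invariant factors of ∂_3 are 1 so no torsion. So H_2 ≅ 0.
rank ∂_3 = 1, rank ∂_4 = 0 ⇒ b_3 = 1 − 1 − 0 = 0. So H_3 ≅ 0.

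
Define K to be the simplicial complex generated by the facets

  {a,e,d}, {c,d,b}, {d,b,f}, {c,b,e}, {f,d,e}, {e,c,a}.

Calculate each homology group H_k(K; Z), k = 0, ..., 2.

H_0 = Z,  H_1 = Z,  H_2 = 0.

We work with the vertex ordering a < b < c < d < e < f. The simplices of K, each written with vertices in increasing order, are:

  0-simplices (6): a, b, c, d, e, f
  1-simplices (12): ac, ad, ae, bc, bd, be, bf, cd, ce, de, df, ef
  2-simplices (6): ace, ade, bcd, bce, bdf, def

giving chain groups C_0 ≅ Z^6, C_1 ≅ Z^12, C_2 ≅ Z^6.

∂_1: C_1 → C_0 maps an edge to its endpoints' difference, ∂[p,q] = q − p.
This gives a 6×12 integer matrix of rank 5; reducing to Smith normal form yields diagonal entries (1,1,1,1,1).

∂_2: C_2 → C_1 maps a triangle to the signed sum of its edges. For instance
  ∂ace = ce − ae + ac,
  ∂ade = de − ae + ad.
The 12×6 boundary matrix has rank 6 and Smith normal form diag(1,1,1,1,1,1).

From H_k ≅ ker(∂_k) / im(∂_{k+1}) we obtain:

  H_0: rank C_0 − rank ∂_1 = 6 − 5 = 1, and the invariant factors of ∂_1 are all 1, so H_0 ≅ Z.
  H_1: rank ker ∂_1 − rank ∂_2 = (12 − 5) − 6 = 1, and the invariant factors of ∂_2 are all 1, so H_1 ≅ Z.
  H_2: rank ker ∂_2 − rank ∂_3 = (6 − 6) − 0 = 0, and there is no ∂_3, so H_2 ≅ 0.

As a check, the Euler characteristic is 6 − 12 + 6 = 0, which agrees with 1 − 1 + 0 = 0.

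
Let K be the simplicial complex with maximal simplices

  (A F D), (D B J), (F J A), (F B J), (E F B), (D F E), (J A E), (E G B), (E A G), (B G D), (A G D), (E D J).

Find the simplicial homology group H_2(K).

Take the total order A < B < D < E < F < G < J on the vertex set. Then K (dimension 2) consists of the simplices:

  0-simplices (7): A, B, D, E, F, G, J
  1-simplices (18): AD, AE, AF, AG, AJ, BD, BE, BF, BG, BJ, DE, DF, DG, DJ, EF, EG, EJ, FJ
  2-simplices (12): ADF, ADG, AEG, AEJ, AFJ, BDG, BDJ, BEF, BEG, BFJ, DEF, DEJ

giving chain groups C_0 ≅ Z^7, C_1 ≅ Z^18, C_2 ≅ Z^12.

∂_1: C_1 → C_0 is given by ∂[p,q] = [q] − [p]. For instance
  ∂FJ = J − F.
The resulting 7×18 matrix has rank 6, and its Smith normal form has invariant factors (1,1,1,1,1,1).

Boundary ∂_2: C_2 → C_1 maps a triangle to the signed sum of its edges. For instance
  ∂BFJ = FJ − BJ + BF,
  ∂BDJ = DJ − BJ + BD.
This gives a 18×12 integer matrix of rank 12; reducing to Smith normal form yields diagonal entries (1,1,1,1,1,1,1,1,1,1,1,2).

From H_k ≅ ker(∂_k) / im(∂_{k+1}) we obtain:

  H_2: rank ker ∂_2 − rank ∂_3 = (12 − 12) − 0 = 0, and there is no ∂_3, so H_2 = 0.

H_2 ≅ 0.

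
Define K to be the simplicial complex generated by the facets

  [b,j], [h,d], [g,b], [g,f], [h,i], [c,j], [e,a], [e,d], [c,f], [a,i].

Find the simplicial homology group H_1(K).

H_1 = Z^2.

K has 10 vertices, 10 edges.
rank ∂_1 = 8, rank ∂_2 = 0 ⇒ b_1 = 10 − 8 − 0 = 2. So H_1 = Z^2.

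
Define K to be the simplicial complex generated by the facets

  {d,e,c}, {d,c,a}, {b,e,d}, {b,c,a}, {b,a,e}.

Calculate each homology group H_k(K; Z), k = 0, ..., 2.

H_0 ≅ Z,  H_1 ≅ Z,  H_2 = 0.

Fix the vertex order a < b < c < d < e and write every simplex with vertices in increasing order. Then dim K = 2 and the simplices of K are:

  0-simplices (5): a, b, c, d, e
  1-simplices (10): ab, ac, ad, ae, bc, bd, be, cd, ce, de
  2-simplices (5): abc, abe, acd, bde, cde

giving chain groups C_0 ≅ Z^5, C_1 ≅ Z^10, C_2 ≅ Z^5.

∂_1: C_1 → C_0 maps an edge to its endpoints' difference, ∂[p,q] = q − p. For instance
  ∂be = e − b.
As a 5×10 matrix over Z this has rank 4, with invariant factors (1,1,1,1).

∂_2: C_2 → C_1 acts by ∂[p,q,r] = [q,r] − [p,r] + [p,q]. For instance
  ∂acd = cd − ad + ac,
  ∂cde = de − ce + cd.
As a 10×5 matrix over Z this has rank 5, with invariant factors (1,1,1,1,1).

Now H_k = ker ∂_k / im ∂_{k+1}, so:

  H_0: rank C_0 − rank ∂_1 = 5 − 4 = 1, and the invariant factors of ∂_1 are all 1, so H_0 ≅ Z.
  H_1: rank ker ∂_1 − rank ∂_2 = (10 − 4) − 5 = 1, and the invariant factors of ∂_2 are all 1, so H_1 ≅ Z.
  H_2: rank ker ∂_2 − rank ∂_3 = (5 − 5) − 0 = 0, and there is no ∂_3, so H_2 ≅ 0.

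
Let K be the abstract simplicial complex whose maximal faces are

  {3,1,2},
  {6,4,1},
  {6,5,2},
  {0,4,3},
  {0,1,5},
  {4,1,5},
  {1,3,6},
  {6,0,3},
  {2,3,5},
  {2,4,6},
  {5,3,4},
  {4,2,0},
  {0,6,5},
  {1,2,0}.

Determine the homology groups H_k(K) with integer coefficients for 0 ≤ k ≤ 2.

Fix the vertex order 0 < 1 < 2 < 3 < 4 < 5 < 6 and write every simplex with vertices in increasing order. Then dim K = 2 and the simplices of K are:

  0-simplices (7): [0], [1], [2], [3], [4], [5], [6]
  1-simplices (21): [0,1], [0,2], [0,3], [0,4], [0,5], [0,6], [1,2], [1,3], [1,4], [1,5], [1,6], [2,3], [2,4], [2,5], [2,6], [3,4], [3,5], [3,6], [4,5], [4,6], [5,6]
  2-simplices (14): [0,1,2], [0,1,5], [0,2,4], [0,3,4], [0,3,6], [0,5,6], [1,2,3], [1,3,6], [1,4,5], [1,4,6], [2,3,5], [2,4,6], [2,5,6], [3,4,5]

giving chain groups C_0 ≅ Z^7, C_1 ≅ Z^21, C_2 ≅ Z^14.

∂_1: C_1 → C_0 sends each edge [p,q] (with p < q) to q − p. For instance
  ∂[1,2] = [2] − [1].
The 7×21 boundary matrix has rank 6 and Smith normal form diag(1,1,1,1,1,1).

The boundary map ∂_2: C_2 → C_1 acts by ∂[p,q,r] = [q,r] − [p,r] + [p,q]. For instance
  ∂[0,1,5] = [1,5] − [0,5] + [0,1],
  ∂[3,4,5] = [4,5] − [3,5] + [3,4].
The resulting 21×14 matrix has rank 13, and its Smith normal form has invariant factors (1,1,1,1,1,1,1,1,1,1,1,1,1).

Reading off H_k = ker ∂_k / im ∂_{k+1}:

  H_0: rank C_0 − rank ∂_1 = 7 − 6 = 1, and the invariant factors of ∂_1 are all 1, so H_0 = Z.
  H_1: rank ker ∂_1 − rank ∂_2 = (21 − 6) − 13 = 2, and the invariant factors of ∂_2 are all 1, so H_1 = Z^2.
  H_2: rank ker ∂_2 − rank ∂_3 = (14 − 13) − 0 = 1, and there is no ∂_3, so H_2 = Z.

H_0 ≅ Z,  H_1 ≅ Z^2,  H_2 ≅ Z.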